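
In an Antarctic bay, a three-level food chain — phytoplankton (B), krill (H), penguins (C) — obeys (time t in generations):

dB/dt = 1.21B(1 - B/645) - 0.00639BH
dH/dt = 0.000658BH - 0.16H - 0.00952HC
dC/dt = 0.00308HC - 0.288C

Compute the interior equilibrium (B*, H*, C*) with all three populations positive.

B* ≈ 326, H* ≈ 93.5, C* ≈ 5.76

From dC/dt = 0: 0.00308H* = 0.288, so H* = 93.5.
From dB/dt = 0: 1.21(1 - B*/645) = 0.00639·93.5, giving B* = 645·(1 - 0.494) = 326.
From dH/dt = 0: 0.000658·326 - 0.16 = 0.00952C*, so C* = 0.0548/0.00952 = 5.76.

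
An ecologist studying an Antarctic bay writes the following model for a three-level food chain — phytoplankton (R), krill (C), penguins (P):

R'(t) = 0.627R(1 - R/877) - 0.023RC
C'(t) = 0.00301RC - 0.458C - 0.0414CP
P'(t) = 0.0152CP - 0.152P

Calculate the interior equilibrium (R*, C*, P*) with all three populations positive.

R* ≈ 555, C* ≈ 10, P* ≈ 29.3

From dP/dt = 0: 0.0152C* = 0.152, so C* = 10.
From dR/dt = 0: 0.627(1 - R*/877) = 0.023·10, giving R* = 877·(1 - 0.367) = 555.
From dC/dt = 0: 0.00301·555 - 0.458 = 0.0414P*, so P* = 1.21/0.0414 = 29.3.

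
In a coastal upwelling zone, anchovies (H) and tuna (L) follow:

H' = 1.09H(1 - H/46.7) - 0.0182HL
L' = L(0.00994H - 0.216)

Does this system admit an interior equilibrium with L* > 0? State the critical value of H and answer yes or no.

Threshold H = 21.7; K > 21.7, so yes, the predator persists.

The predator equation gives dL/dt > 0 only when H > 0.216/0.00994 = 21.7.
Without the predator, H → K = 46.7. Since 46.7 > 21.7, the predator can invade and persist.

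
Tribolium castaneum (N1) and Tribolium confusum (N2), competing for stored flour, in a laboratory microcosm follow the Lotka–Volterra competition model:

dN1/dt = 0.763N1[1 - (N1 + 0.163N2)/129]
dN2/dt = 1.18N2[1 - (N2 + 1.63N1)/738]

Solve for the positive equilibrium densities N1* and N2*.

Setting both brackets to zero gives the nullclines N1 + 0.163N2 = 129 and 1.63N1 + N2 = 738.
Substituting N2 = 738 - 1.63N1 into the first: N1(1 - 0.163·1.63) = 129 - 0.163·738.
So N1* = 8.71/0.734 = 11.9, and then N2* = 738 - 1.63·11.9 = 719.

N1* ≈ 11.9, N2* ≈ 719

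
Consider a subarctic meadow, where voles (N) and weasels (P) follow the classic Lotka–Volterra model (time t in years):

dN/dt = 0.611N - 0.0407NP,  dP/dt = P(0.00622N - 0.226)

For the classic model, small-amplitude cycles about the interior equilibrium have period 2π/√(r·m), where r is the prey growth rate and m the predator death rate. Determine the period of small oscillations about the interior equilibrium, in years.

T ≈ 16.9 years

Here r = 0.611 and m = 0.226, so r·m = 0.138.
ω = √0.138 = 0.372 per year, hence T = 2π/ω ≈ 16.9 years.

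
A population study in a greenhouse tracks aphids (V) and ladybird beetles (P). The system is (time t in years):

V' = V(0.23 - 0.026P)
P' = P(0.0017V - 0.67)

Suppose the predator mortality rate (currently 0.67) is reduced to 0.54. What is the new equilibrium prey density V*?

At the interior fixed point, setting dP/dt = 0 with P > 0 fixes V* = (predator death rate)/(VP coefficient) — independent of the other coefficients.
With the change, V* = 0.54/0.0017 = 318; it falls from 394.

V* ≈ 318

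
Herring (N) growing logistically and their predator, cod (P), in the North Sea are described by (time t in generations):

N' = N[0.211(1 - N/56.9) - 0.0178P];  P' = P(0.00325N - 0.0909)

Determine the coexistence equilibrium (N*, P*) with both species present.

From dP/dt = 0 with P > 0: 0.00325N* = 0.0909, so N* = 28.
Substitute into dN/dt = 0: 0.211(1 - 28/56.9) = 0.0178P*.
The bracket is 0.508, giving P* = 0.107/0.0178 = 6.03.

N* ≈ 28, P* ≈ 6.03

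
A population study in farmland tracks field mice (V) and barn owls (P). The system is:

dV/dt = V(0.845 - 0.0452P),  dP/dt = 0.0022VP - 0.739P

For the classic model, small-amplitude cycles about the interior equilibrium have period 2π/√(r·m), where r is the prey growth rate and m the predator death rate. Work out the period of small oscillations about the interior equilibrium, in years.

Here r = 0.845 and m = 0.739, so r·m = 0.624.
ω = √0.624 = 0.79 per year, hence T = 2π/ω ≈ 7.95 years.

T ≈ 7.95 years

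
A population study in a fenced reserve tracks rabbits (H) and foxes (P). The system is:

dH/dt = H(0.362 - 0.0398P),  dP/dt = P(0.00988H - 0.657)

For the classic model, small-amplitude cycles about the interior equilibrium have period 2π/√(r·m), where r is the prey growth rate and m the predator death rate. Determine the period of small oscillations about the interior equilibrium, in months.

Here r = 0.362 and m = 0.657, so r·m = 0.238.
ω = √0.238 = 0.488 per month, hence T = 2π/ω ≈ 12.9 months.

T ≈ 12.9 months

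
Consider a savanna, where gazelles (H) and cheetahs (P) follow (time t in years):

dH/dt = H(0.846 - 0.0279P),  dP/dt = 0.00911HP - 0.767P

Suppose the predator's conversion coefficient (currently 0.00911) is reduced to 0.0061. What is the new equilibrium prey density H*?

H* ≈ 126

At the interior fixed point, setting dP/dt = 0 with P > 0 fixes H* = (predator death rate)/(HP coefficient) — independent of the other coefficients.
With the change, H* = 0.767/0.0061 = 126; it rises from 84.2.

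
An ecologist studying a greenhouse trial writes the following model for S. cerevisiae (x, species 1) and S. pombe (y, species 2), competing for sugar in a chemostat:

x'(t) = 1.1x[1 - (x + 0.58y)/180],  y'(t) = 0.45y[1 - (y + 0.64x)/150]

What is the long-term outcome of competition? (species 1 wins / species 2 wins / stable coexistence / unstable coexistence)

Compare the nullcline intercepts: K1/α12 = 180/0.58 = 310 > K2 = 150; K2/α21 = 150/0.64 = 234 > K1 = 180.
Since both inequalities hold, each species can invade when rare, so the interior equilibrium is stable.

stable coexistence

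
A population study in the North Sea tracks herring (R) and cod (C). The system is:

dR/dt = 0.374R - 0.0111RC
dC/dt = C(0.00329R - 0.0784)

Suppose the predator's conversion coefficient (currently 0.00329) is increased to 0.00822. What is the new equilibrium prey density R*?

At the interior fixed point, setting dC/dt = 0 with C > 0 fixes R* = (predator death rate)/(RC coefficient) — independent of the other coefficients.
With the change, R* = 0.0784/0.00822 = 9.54; it falls from 23.8.

R* ≈ 9.54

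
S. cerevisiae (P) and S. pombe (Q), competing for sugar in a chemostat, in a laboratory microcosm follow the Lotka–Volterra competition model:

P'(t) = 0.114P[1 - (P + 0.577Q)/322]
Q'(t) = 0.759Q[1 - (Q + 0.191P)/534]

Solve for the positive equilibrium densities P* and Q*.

P* ≈ 15.6, Q* ≈ 531

Setting both brackets to zero gives the nullclines P + 0.577Q = 322 and 0.191P + Q = 534.
Substituting Q = 534 - 0.191P into the first: P(1 - 0.577·0.191) = 322 - 0.577·534.
So P* = 13.9/0.89 = 15.6, and then Q* = 534 - 0.191·15.6 = 531.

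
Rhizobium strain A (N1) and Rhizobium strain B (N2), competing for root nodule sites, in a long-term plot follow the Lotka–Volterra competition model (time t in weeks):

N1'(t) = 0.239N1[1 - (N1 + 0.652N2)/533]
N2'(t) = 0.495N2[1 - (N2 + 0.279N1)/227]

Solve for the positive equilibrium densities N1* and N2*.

N1* ≈ 471, N2* ≈ 95.7

Setting both brackets to zero gives the nullclines N1 + 0.652N2 = 533 and 0.279N1 + N2 = 227.
Substituting N2 = 227 - 0.279N1 into the first: N1(1 - 0.652·0.279) = 533 - 0.652·227.
So N1* = 385/0.818 = 471, and then N2* = 227 - 0.279·471 = 95.7.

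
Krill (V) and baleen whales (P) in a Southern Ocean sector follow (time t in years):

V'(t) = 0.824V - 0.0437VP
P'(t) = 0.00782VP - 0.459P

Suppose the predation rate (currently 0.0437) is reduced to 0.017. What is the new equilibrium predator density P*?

At the interior fixed point, setting dV/dt = 0 with V > 0 fixes P* = (prey growth rate)/(VP coefficient) — independent of the other coefficients.
With the change, P* = 0.824/0.017 = 48.5; it rises from 18.9.

P* ≈ 48.5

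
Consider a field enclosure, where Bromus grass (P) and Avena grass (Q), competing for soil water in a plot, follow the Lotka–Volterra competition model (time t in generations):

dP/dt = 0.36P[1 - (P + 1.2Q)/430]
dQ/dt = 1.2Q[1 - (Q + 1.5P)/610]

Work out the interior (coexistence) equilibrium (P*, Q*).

Setting both brackets to zero gives the nullclines P + 1.2Q = 430 and 1.5P + Q = 610.
Substituting Q = 610 - 1.5P into the first: P(1 - 1.2·1.5) = 430 - 1.2·610.
So P* = -302/-0.8 = 378, and then Q* = 610 - 1.5·378 = 43.8.

P* ≈ 378, Q* ≈ 43.8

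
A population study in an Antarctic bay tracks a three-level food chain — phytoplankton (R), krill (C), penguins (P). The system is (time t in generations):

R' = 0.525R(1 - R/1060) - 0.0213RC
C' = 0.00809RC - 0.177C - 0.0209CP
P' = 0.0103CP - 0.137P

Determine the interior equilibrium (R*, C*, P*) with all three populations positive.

R* ≈ 488, C* ≈ 13.3, P* ≈ 180

From dP/dt = 0: 0.0103C* = 0.137, so C* = 13.3.
From dR/dt = 0: 0.525(1 - R*/1060) = 0.0213·13.3, giving R* = 1060·(1 - 0.54) = 488.
From dC/dt = 0: 0.00809·488 - 0.177 = 0.0209P*, so P* = 3.77/0.0209 = 180.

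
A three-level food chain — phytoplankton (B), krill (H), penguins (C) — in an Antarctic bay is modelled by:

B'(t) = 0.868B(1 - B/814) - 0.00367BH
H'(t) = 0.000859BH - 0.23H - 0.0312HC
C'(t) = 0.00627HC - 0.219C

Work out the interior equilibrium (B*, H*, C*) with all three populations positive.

From dC/dt = 0: 0.00627H* = 0.219, so H* = 34.9.
From dB/dt = 0: 0.868(1 - B*/814) = 0.00367·34.9, giving B* = 814·(1 - 0.148) = 694.
From dH/dt = 0: 0.000859·694 - 0.23 = 0.0312C*, so C* = 0.366/0.0312 = 11.7.

B* ≈ 694, H* ≈ 34.9, C* ≈ 11.7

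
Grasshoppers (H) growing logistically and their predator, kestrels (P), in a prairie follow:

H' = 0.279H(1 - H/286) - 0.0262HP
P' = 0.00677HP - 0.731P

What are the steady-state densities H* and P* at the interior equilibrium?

H* ≈ 108, P* ≈ 6.63

From dP/dt = 0 with P > 0: 0.00677H* = 0.731, so H* = 108.
Substitute into dH/dt = 0: 0.279(1 - 108/286) = 0.0262P*.
The bracket is 0.622, giving P* = 0.174/0.0262 = 6.63.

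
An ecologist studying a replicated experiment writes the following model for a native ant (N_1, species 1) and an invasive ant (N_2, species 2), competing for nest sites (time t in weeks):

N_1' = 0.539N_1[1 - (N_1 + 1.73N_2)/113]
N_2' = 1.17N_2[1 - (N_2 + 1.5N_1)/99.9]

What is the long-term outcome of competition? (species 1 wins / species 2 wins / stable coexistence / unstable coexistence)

Compare the nullcline intercepts: K1/α12 = 113/1.73 = 65.3 < K2 = 99.9; K2/α21 = 99.9/1.5 = 66.6 < K1 = 113.
Since both are reversed, neither can invade when rare; the interior point is a saddle.

unstable coexistence (outcome depends on initial conditions)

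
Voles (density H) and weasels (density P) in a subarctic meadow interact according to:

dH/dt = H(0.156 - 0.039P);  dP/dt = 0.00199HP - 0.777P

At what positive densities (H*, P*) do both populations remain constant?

Set dP/dt = 0 with P > 0: 0.00199H - 0.777 = 0, so H* = 0.777/0.00199 = 390.
Set dH/dt = 0 with H > 0: 0.156 - 0.039P = 0, so P* = 0.156/0.039 = 4.

H* ≈ 390, P* ≈ 4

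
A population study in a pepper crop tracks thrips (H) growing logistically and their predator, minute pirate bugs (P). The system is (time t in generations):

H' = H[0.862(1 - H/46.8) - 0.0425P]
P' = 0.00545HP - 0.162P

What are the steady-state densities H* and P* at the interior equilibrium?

From dP/dt = 0 with P > 0: 0.00545H* = 0.162, so H* = 29.7.
Substitute into dH/dt = 0: 0.862(1 - 29.7/46.8) = 0.0425P*.
The bracket is 0.365, giving P* = 0.315/0.0425 = 7.4.

H* ≈ 29.7, P* ≈ 7.4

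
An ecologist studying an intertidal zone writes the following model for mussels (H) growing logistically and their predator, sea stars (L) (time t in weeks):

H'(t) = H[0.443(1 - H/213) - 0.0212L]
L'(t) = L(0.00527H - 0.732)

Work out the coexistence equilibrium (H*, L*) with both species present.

H* ≈ 139, L* ≈ 7.27

From dL/dt = 0 with L > 0: 0.00527H* = 0.732, so H* = 139.
Substitute into dH/dt = 0: 0.443(1 - 139/213) = 0.0212L*.
The bracket is 0.348, giving L* = 0.154/0.0212 = 7.27.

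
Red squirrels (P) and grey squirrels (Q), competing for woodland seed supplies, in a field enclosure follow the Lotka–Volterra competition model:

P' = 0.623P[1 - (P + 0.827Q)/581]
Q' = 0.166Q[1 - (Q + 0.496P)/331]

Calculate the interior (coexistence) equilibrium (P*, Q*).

Setting both brackets to zero gives the nullclines P + 0.827Q = 581 and 0.496P + Q = 331.
Substituting Q = 331 - 0.496P into the first: P(1 - 0.827·0.496) = 581 - 0.827·331.
So P* = 307/0.59 = 521, and then Q* = 331 - 0.496·521 = 72.6.

P* ≈ 521, Q* ≈ 72.6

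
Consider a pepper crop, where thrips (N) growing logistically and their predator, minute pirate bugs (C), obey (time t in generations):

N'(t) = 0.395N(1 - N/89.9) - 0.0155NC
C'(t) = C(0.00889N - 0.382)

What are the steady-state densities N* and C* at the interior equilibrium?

N* ≈ 43, C* ≈ 13.3

From dC/dt = 0 with C > 0: 0.00889N* = 0.382, so N* = 43.
Substitute into dN/dt = 0: 0.395(1 - 43/89.9) = 0.0155C*.
The bracket is 0.522, giving C* = 0.206/0.0155 = 13.3.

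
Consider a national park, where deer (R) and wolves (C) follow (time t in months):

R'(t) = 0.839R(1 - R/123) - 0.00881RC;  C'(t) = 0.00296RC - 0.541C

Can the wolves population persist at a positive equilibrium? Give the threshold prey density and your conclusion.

Threshold R = 183; K < 183, so no, the predator goes extinct.

The predator equation gives dC/dt > 0 only when R > 0.541/0.00296 = 183.
Without the predator, R → K = 123. Since 123 < 183, the predator cannot invade.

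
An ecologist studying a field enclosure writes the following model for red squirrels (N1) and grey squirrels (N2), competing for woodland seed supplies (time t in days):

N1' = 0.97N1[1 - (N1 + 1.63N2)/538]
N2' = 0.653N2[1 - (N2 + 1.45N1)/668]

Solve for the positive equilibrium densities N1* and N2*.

N1* ≈ 404, N2* ≈ 82.2

Setting both brackets to zero gives the nullclines N1 + 1.63N2 = 538 and 1.45N1 + N2 = 668.
Substituting N2 = 668 - 1.45N1 into the first: N1(1 - 1.63·1.45) = 538 - 1.63·668.
So N1* = -551/-1.36 = 404, and then N2* = 668 - 1.45·404 = 82.2.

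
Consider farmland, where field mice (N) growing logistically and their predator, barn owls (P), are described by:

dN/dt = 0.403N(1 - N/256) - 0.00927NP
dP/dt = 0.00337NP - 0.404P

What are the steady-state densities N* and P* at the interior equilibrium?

N* ≈ 120, P* ≈ 23.1

From dP/dt = 0 with P > 0: 0.00337N* = 0.404, so N* = 120.
Substitute into dN/dt = 0: 0.403(1 - 120/256) = 0.00927P*.
The bracket is 0.532, giving P* = 0.214/0.00927 = 23.1.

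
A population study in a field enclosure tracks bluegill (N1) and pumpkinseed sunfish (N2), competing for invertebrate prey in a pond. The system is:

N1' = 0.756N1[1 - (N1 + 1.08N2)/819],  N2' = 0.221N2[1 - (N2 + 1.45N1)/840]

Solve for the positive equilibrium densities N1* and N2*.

N1* ≈ 156, N2* ≈ 614

Setting both brackets to zero gives the nullclines N1 + 1.08N2 = 819 and 1.45N1 + N2 = 840.
Substituting N2 = 840 - 1.45N1 into the first: N1(1 - 1.08·1.45) = 819 - 1.08·840.
So N1* = -88.2/-0.566 = 156, and then N2* = 840 - 1.45·156 = 614.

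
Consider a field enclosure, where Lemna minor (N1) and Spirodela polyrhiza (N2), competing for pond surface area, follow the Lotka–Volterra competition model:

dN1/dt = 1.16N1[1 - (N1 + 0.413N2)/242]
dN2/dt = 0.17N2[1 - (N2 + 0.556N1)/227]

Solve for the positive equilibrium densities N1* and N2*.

N1* ≈ 192, N2* ≈ 120

Setting both brackets to zero gives the nullclines N1 + 0.413N2 = 242 and 0.556N1 + N2 = 227.
Substituting N2 = 227 - 0.556N1 into the first: N1(1 - 0.413·0.556) = 242 - 0.413·227.
So N1* = 148/0.77 = 192, and then N2* = 227 - 0.556·192 = 120.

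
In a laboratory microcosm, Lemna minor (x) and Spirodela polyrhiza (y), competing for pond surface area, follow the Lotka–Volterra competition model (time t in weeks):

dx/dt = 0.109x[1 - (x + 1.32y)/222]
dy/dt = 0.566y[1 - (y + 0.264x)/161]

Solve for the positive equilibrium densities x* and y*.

x* ≈ 14.6, y* ≈ 157

Setting both brackets to zero gives the nullclines x + 1.32y = 222 and 0.264x + y = 161.
Substituting y = 161 - 0.264x into the first: x(1 - 1.32·0.264) = 222 - 1.32·161.
So x* = 9.48/0.652 = 14.6, and then y* = 161 - 0.264·14.6 = 157.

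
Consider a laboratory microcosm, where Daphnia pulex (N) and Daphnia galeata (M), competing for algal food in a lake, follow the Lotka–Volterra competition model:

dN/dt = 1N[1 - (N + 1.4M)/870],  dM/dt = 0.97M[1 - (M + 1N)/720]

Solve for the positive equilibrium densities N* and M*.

N* ≈ 345, M* ≈ 375

Setting both brackets to zero gives the nullclines N + 1.4M = 870 and 1N + M = 720.
Substituting M = 720 - 1N into the first: N(1 - 1.4·1) = 870 - 1.4·720.
So N* = -138/-0.4 = 345, and then M* = 720 - 1·345 = 375.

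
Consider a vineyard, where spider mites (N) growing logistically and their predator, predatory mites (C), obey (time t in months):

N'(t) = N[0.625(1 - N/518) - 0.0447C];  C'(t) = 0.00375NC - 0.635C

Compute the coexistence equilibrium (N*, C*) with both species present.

N* ≈ 169, C* ≈ 9.41

From dC/dt = 0 with C > 0: 0.00375N* = 0.635, so N* = 169.
Substitute into dN/dt = 0: 0.625(1 - 169/518) = 0.0447C*.
The bracket is 0.673, giving C* = 0.421/0.0447 = 9.41.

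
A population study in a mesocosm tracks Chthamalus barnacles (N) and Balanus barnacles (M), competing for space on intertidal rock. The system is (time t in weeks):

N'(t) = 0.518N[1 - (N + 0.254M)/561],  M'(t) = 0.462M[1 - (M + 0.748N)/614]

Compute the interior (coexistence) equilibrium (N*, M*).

N* ≈ 500, M* ≈ 240

Setting both brackets to zero gives the nullclines N + 0.254M = 561 and 0.748N + M = 614.
Substituting M = 614 - 0.748N into the first: N(1 - 0.254·0.748) = 561 - 0.254·614.
So N* = 405/0.81 = 500, and then M* = 614 - 0.748·500 = 240.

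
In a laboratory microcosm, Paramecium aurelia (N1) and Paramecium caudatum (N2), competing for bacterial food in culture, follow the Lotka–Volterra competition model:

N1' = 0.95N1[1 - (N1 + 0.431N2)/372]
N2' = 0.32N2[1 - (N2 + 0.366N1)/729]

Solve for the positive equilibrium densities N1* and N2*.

Setting both brackets to zero gives the nullclines N1 + 0.431N2 = 372 and 0.366N1 + N2 = 729.
Substituting N2 = 729 - 0.366N1 into the first: N1(1 - 0.431·0.366) = 372 - 0.431·729.
So N1* = 57.8/0.842 = 68.6, and then N2* = 729 - 0.366·68.6 = 704.

N1* ≈ 68.6, N2* ≈ 704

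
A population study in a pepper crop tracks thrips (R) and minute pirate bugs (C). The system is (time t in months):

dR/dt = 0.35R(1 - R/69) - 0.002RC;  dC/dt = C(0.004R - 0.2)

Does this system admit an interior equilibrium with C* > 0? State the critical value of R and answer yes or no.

Threshold R = 50; K > 50, so yes, the predator persists.

The predator equation gives dC/dt > 0 only when R > 0.2/0.004 = 50.
Without the predator, R → K = 69. Since 69 > 50, the predator can invade and persist.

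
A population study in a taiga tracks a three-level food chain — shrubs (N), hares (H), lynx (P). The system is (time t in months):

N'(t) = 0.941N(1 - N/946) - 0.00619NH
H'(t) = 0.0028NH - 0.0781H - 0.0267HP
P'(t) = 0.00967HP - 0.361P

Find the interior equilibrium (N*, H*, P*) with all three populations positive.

N* ≈ 714, H* ≈ 37.3, P* ≈ 71.9

From dP/dt = 0: 0.00967H* = 0.361, so H* = 37.3.
From dN/dt = 0: 0.941(1 - N*/946) = 0.00619·37.3, giving N* = 946·(1 - 0.246) = 714.
From dH/dt = 0: 0.0028·714 - 0.0781 = 0.0267P*, so P* = 1.92/0.0267 = 71.9.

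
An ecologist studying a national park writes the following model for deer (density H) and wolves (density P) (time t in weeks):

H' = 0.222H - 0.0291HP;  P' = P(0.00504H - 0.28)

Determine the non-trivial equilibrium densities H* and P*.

H* ≈ 55.6, P* ≈ 7.63

Set dP/dt = 0 with P > 0: 0.00504H - 0.28 = 0, so H* = 0.28/0.00504 = 55.6.
Set dH/dt = 0 with H > 0: 0.222 - 0.0291P = 0, so P* = 0.222/0.0291 = 7.63.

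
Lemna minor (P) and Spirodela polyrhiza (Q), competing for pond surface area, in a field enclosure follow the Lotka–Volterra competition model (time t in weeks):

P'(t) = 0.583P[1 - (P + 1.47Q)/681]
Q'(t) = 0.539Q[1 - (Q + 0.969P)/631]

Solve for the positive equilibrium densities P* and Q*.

Setting both brackets to zero gives the nullclines P + 1.47Q = 681 and 0.969P + Q = 631.
Substituting Q = 631 - 0.969P into the first: P(1 - 1.47·0.969) = 681 - 1.47·631.
So P* = -247/-0.424 = 581, and then Q* = 631 - 0.969·581 = 68.1.

P* ≈ 581, Q* ≈ 68.1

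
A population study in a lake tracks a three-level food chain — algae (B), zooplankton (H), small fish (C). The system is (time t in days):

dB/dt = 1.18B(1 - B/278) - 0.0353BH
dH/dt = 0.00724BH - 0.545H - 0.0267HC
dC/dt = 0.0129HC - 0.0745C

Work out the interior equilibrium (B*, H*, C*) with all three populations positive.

B* ≈ 230, H* ≈ 5.78, C* ≈ 41.9

From dC/dt = 0: 0.0129H* = 0.0745, so H* = 5.78.
From dB/dt = 0: 1.18(1 - B*/278) = 0.0353·5.78, giving B* = 278·(1 - 0.173) = 230.
From dH/dt = 0: 0.00724·230 - 0.545 = 0.0267C*, so C* = 1.12/0.0267 = 41.9.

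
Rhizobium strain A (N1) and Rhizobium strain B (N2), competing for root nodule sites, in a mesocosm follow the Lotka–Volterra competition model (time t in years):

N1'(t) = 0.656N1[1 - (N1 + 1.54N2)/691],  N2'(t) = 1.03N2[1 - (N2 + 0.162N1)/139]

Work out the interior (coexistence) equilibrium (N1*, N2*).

Setting both brackets to zero gives the nullclines N1 + 1.54N2 = 691 and 0.162N1 + N2 = 139.
Substituting N2 = 139 - 0.162N1 into the first: N1(1 - 1.54·0.162) = 691 - 1.54·139.
So N1* = 477/0.751 = 635, and then N2* = 139 - 0.162·635 = 36.1.

N1* ≈ 635, N2* ≈ 36.1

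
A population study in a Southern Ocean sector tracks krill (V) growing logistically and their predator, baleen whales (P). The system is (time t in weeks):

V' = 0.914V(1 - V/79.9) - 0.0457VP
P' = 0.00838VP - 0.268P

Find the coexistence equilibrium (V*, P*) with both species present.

From dP/dt = 0 with P > 0: 0.00838V* = 0.268, so V* = 32.
Substitute into dV/dt = 0: 0.914(1 - 32/79.9) = 0.0457P*.
The bracket is 0.6, giving P* = 0.548/0.0457 = 12.

V* ≈ 32, P* ≈ 12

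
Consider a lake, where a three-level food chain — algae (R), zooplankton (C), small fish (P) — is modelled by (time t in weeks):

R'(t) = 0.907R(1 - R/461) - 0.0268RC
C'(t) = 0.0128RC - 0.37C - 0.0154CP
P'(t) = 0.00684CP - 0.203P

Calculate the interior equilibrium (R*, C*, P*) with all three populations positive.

R* ≈ 56.7, C* ≈ 29.7, P* ≈ 23.1

From dP/dt = 0: 0.00684C* = 0.203, so C* = 29.7.
From dR/dt = 0: 0.907(1 - R*/461) = 0.0268·29.7, giving R* = 461·(1 - 0.877) = 56.7.
From dC/dt = 0: 0.0128·56.7 - 0.37 = 0.0154P*, so P* = 0.356/0.0154 = 23.1.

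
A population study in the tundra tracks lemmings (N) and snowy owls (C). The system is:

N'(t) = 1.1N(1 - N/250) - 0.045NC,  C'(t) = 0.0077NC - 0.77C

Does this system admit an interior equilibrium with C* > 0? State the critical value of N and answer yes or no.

The predator equation gives dC/dt > 0 only when N > 0.77/0.0077 = 100.
Without the predator, N → K = 250. Since 250 > 100, the predator can invade and persist.

Threshold N = 100; K > 100, so yes, the predator persists.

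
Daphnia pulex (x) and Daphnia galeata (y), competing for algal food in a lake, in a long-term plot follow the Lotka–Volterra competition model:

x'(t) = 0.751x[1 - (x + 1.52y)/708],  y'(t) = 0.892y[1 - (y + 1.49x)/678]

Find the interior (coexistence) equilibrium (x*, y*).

x* ≈ 255, y* ≈ 298

Setting both brackets to zero gives the nullclines x + 1.52y = 708 and 1.49x + y = 678.
Substituting y = 678 - 1.49x into the first: x(1 - 1.52·1.49) = 708 - 1.52·678.
So x* = -323/-1.26 = 255, and then y* = 678 - 1.49·255 = 298.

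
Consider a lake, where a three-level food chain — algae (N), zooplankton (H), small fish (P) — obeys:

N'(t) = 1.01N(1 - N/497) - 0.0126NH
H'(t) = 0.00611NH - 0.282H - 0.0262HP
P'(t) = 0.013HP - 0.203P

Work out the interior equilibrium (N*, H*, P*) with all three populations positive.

N* ≈ 400, H* ≈ 15.6, P* ≈ 82.6

From dP/dt = 0: 0.013H* = 0.203, so H* = 15.6.
From dN/dt = 0: 1.01(1 - N*/497) = 0.0126·15.6, giving N* = 497·(1 - 0.195) = 400.
From dH/dt = 0: 0.00611·400 - 0.282 = 0.0262P*, so P* = 2.16/0.0262 = 82.6.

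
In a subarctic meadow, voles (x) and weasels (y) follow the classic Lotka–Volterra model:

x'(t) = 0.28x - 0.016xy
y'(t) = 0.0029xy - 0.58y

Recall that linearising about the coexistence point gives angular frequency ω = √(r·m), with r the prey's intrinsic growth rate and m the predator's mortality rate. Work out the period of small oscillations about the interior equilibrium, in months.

Here r = 0.28 and m = 0.58, so r·m = 0.162.
ω = √0.162 = 0.403 per month, hence T = 2π/ω ≈ 15.6 months.

T ≈ 15.6 months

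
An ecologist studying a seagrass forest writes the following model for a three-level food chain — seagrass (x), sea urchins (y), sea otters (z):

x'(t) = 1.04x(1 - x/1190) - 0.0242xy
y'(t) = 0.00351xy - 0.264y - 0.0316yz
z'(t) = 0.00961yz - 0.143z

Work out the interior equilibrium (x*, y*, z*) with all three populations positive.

x* ≈ 778, y* ≈ 14.9, z* ≈ 78.1

From dz/dt = 0: 0.00961y* = 0.143, so y* = 14.9.
From dx/dt = 0: 1.04(1 - x*/1190) = 0.0242·14.9, giving x* = 1190·(1 - 0.346) = 778.
From dy/dt = 0: 0.00351·778 - 0.264 = 0.0316z*, so z* = 2.47/0.0316 = 78.1.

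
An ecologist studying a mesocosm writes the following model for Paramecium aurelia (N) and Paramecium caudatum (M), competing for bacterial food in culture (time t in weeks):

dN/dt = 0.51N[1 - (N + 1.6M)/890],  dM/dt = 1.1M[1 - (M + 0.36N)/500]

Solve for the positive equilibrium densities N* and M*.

Setting both brackets to zero gives the nullclines N + 1.6M = 890 and 0.36N + M = 500.
Substituting M = 500 - 0.36N into the first: N(1 - 1.6·0.36) = 890 - 1.6·500.
So N* = 90/0.424 = 212, and then M* = 500 - 0.36·212 = 424.

N* ≈ 212, M* ≈ 424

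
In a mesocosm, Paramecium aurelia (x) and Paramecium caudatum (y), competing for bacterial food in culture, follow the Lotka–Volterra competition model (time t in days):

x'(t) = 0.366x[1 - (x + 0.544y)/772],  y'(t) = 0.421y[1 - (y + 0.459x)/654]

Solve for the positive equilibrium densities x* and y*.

Setting both brackets to zero gives the nullclines x + 0.544y = 772 and 0.459x + y = 654.
Substituting y = 654 - 0.459x into the first: x(1 - 0.544·0.459) = 772 - 0.544·654.
So x* = 416/0.75 = 555, and then y* = 654 - 0.459·555 = 399.

x* ≈ 555, y* ≈ 399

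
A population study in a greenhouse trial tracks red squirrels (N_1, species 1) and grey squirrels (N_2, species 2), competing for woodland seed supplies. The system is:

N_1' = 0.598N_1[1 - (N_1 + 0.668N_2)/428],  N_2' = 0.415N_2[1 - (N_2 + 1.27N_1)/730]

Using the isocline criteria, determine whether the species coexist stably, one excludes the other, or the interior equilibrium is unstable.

species 2 excludes species 1

Compare the nullcline intercepts: K1/α12 = 428/0.668 = 641 < K2 = 730; K2/α21 = 730/1.27 = 575 > K1 = 428.
Since the inequalities point opposite ways, species 2 can invade but species 1 cannot.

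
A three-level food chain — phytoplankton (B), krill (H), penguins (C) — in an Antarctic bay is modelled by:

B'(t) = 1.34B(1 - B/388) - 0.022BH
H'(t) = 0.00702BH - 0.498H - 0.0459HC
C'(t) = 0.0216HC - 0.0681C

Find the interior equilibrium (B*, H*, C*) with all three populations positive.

From dC/dt = 0: 0.0216H* = 0.0681, so H* = 3.15.
From dB/dt = 0: 1.34(1 - B*/388) = 0.022·3.15, giving B* = 388·(1 - 0.0518) = 368.
From dH/dt = 0: 0.00702·368 - 0.498 = 0.0459C*, so C* = 2.08/0.0459 = 45.4.

B* ≈ 368, H* ≈ 3.15, C* ≈ 45.4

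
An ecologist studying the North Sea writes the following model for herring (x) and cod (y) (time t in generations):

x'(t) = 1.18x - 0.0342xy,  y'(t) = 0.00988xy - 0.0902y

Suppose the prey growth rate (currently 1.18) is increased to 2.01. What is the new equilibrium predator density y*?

At the interior fixed point, setting dx/dt = 0 with x > 0 fixes y* = (prey growth rate)/(xy coefficient) — independent of the other coefficients.
With the change, y* = 2.01/0.0342 = 58.8; it rises from 34.5.

y* ≈ 58.8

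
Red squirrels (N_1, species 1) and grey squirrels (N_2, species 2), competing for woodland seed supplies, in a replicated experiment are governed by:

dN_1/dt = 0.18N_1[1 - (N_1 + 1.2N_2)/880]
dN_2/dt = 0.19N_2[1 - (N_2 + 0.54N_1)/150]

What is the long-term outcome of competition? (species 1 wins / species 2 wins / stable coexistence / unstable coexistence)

Compare the nullcline intercepts: K1/α12 = 880/1.2 = 733 > K2 = 150; K2/α21 = 150/0.54 = 278 < K1 = 880.
Since the inequalities point opposite ways, species 1 can invade but species 2 cannot.

species 1 excludes species 2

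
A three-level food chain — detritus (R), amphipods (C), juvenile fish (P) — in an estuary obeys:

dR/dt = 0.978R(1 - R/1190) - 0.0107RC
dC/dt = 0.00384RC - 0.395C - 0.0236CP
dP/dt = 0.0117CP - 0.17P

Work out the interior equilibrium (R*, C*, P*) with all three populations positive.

From dP/dt = 0: 0.0117C* = 0.17, so C* = 14.5.
From dR/dt = 0: 0.978(1 - R*/1190) = 0.0107·14.5, giving R* = 1190·(1 - 0.159) = 1000.
From dC/dt = 0: 0.00384·1000 - 0.395 = 0.0236P*, so P* = 3.45/0.0236 = 146.

R* ≈ 1000, C* ≈ 14.5, P* ≈ 146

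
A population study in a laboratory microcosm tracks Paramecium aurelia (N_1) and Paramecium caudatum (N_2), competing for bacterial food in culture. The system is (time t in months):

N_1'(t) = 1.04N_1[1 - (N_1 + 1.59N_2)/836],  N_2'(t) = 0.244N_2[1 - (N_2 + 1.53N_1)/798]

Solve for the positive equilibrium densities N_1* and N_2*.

Setting both brackets to zero gives the nullclines N_1 + 1.59N_2 = 836 and 1.53N_1 + N_2 = 798.
Substituting N_2 = 798 - 1.53N_1 into the first: N_1(1 - 1.59·1.53) = 836 - 1.59·798.
So N_1* = -433/-1.43 = 302, and then N_2* = 798 - 1.53·302 = 336.

N_1* ≈ 302, N_2* ≈ 336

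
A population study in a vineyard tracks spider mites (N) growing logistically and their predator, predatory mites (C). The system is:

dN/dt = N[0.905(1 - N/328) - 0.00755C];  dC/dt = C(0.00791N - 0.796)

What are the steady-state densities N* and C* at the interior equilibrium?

From dC/dt = 0 with C > 0: 0.00791N* = 0.796, so N* = 101.
Substitute into dN/dt = 0: 0.905(1 - 101/328) = 0.00755C*.
The bracket is 0.693, giving C* = 0.627/0.00755 = 83.1.

N* ≈ 101, C* ≈ 83.1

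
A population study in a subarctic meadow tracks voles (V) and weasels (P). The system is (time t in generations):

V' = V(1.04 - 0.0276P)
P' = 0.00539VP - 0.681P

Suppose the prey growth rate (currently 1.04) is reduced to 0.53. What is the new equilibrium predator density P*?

At the interior fixed point, setting dV/dt = 0 with V > 0 fixes P* = (prey growth rate)/(VP coefficient) — independent of the other coefficients.
With the change, P* = 0.53/0.0276 = 19.2; it falls from 37.7.

P* ≈ 19.2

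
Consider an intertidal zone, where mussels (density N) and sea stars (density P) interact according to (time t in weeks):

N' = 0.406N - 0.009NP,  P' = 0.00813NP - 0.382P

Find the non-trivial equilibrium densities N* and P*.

N* ≈ 47, P* ≈ 45.1

Set dP/dt = 0 with P > 0: 0.00813N - 0.382 = 0, so N* = 0.382/0.00813 = 47.
Set dN/dt = 0 with N > 0: 0.406 - 0.009P = 0, so P* = 0.406/0.009 = 45.1.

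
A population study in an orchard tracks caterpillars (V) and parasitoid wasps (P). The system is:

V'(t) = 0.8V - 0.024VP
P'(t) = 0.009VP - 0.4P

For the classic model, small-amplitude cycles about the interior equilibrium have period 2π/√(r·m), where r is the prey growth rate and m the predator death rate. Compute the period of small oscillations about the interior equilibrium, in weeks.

T ≈ 11.1 weeks

Here r = 0.8 and m = 0.4, so r·m = 0.32.
ω = √0.32 = 0.566 per week, hence T = 2π/ω ≈ 11.1 weeks.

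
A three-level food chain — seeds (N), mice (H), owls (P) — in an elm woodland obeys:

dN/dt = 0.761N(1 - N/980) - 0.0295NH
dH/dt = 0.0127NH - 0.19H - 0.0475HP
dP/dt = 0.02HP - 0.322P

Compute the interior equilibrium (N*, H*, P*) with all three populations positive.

N* ≈ 368, H* ≈ 16.1, P* ≈ 94.5

From dP/dt = 0: 0.02H* = 0.322, so H* = 16.1.
From dN/dt = 0: 0.761(1 - N*/980) = 0.0295·16.1, giving N* = 980·(1 - 0.624) = 368.
From dH/dt = 0: 0.0127·368 - 0.19 = 0.0475P*, so P* = 4.49/0.0475 = 94.5.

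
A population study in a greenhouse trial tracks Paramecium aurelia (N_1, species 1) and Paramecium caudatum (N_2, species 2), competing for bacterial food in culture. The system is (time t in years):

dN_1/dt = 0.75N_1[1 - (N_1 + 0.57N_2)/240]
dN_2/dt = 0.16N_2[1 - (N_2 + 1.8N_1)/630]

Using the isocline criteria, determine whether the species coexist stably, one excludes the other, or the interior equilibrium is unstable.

Compare the nullcline intercepts: K1/α12 = 240/0.57 = 421 < K2 = 630; K2/α21 = 630/1.8 = 350 > K1 = 240.
Since the inequalities point opposite ways, species 2 can invade but species 1 cannot.

species 2 excludes species 1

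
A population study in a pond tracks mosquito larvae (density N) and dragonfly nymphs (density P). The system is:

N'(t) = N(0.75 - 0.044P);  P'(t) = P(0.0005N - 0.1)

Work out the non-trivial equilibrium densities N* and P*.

N* ≈ 200, P* ≈ 17

Set dP/dt = 0 with P > 0: 0.0005N - 0.1 = 0, so N* = 0.1/0.0005 = 200.
Set dN/dt = 0 with N > 0: 0.75 - 0.044P = 0, so P* = 0.75/0.044 = 17.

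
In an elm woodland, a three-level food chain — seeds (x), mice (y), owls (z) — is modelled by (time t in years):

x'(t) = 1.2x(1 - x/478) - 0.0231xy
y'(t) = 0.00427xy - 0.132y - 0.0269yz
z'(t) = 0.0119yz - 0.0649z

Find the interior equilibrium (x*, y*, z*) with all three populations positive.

From dz/dt = 0: 0.0119y* = 0.0649, so y* = 5.45.
From dx/dt = 0: 1.2(1 - x*/478) = 0.0231·5.45, giving x* = 478·(1 - 0.105) = 428.
From dy/dt = 0: 0.00427·428 - 0.132 = 0.0269z*, so z* = 1.69/0.0269 = 63.

x* ≈ 428, y* ≈ 5.45, z* ≈ 63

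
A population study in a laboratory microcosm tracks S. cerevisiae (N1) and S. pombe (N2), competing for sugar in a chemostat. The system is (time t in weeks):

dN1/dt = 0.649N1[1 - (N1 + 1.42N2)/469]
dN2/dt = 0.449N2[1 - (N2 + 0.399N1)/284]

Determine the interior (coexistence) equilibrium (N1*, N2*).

N1* ≈ 152, N2* ≈ 223

Setting both brackets to zero gives the nullclines N1 + 1.42N2 = 469 and 0.399N1 + N2 = 284.
Substituting N2 = 284 - 0.399N1 into the first: N1(1 - 1.42·0.399) = 469 - 1.42·284.
So N1* = 65.7/0.433 = 152, and then N2* = 284 - 0.399·152 = 223.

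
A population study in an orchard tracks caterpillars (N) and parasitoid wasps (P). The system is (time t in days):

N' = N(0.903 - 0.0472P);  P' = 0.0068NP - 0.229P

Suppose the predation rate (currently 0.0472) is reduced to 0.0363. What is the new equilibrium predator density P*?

P* ≈ 24.9

At the interior fixed point, setting dN/dt = 0 with N > 0 fixes P* = (prey growth rate)/(NP coefficient) — independent of the other coefficients.
With the change, P* = 0.903/0.0363 = 24.9; it rises from 19.1.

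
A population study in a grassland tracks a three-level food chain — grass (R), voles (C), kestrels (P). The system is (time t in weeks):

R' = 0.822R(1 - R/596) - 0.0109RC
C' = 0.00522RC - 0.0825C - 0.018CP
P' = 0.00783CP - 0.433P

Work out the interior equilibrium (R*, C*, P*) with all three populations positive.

From dP/dt = 0: 0.00783C* = 0.433, so C* = 55.3.
From dR/dt = 0: 0.822(1 - R*/596) = 0.0109·55.3, giving R* = 596·(1 - 0.733) = 159.
From dC/dt = 0: 0.00522·159 - 0.0825 = 0.018P*, so P* = 0.747/0.018 = 41.5.

R* ≈ 159, C* ≈ 55.3, P* ≈ 41.5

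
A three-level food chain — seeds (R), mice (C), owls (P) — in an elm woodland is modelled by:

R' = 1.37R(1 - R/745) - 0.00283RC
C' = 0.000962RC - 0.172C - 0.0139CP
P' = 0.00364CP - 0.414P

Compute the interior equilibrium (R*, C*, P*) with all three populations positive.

R* ≈ 570, C* ≈ 114, P* ≈ 27.1

From dP/dt = 0: 0.00364C* = 0.414, so C* = 114.
From dR/dt = 0: 1.37(1 - R*/745) = 0.00283·114, giving R* = 745·(1 - 0.235) = 570.
From dC/dt = 0: 0.000962·570 - 0.172 = 0.0139P*, so P* = 0.376/0.0139 = 27.1.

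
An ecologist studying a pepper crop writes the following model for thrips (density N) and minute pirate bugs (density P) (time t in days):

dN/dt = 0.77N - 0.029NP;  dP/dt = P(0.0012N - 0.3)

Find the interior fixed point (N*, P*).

N* ≈ 250, P* ≈ 26.6

Set dP/dt = 0 with P > 0: 0.0012N - 0.3 = 0, so N* = 0.3/0.0012 = 250.
Set dN/dt = 0 with N > 0: 0.77 - 0.029P = 0, so P* = 0.77/0.029 = 26.6.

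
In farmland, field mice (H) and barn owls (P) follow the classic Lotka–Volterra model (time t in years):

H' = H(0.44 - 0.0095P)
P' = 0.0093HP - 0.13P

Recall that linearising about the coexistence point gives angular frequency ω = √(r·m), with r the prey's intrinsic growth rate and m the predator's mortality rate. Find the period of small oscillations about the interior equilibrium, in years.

T ≈ 26.3 years

Here r = 0.44 and m = 0.13, so r·m = 0.0572.
ω = √0.0572 = 0.239 per year, hence T = 2π/ω ≈ 26.3 years.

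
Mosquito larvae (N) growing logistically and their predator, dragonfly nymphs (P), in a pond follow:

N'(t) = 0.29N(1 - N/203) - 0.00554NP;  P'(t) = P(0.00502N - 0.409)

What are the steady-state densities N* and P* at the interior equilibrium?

From dP/dt = 0 with P > 0: 0.00502N* = 0.409, so N* = 81.5.
Substitute into dN/dt = 0: 0.29(1 - 81.5/203) = 0.00554P*.
The bracket is 0.599, giving P* = 0.174/0.00554 = 31.3.

N* ≈ 81.5, P* ≈ 31.3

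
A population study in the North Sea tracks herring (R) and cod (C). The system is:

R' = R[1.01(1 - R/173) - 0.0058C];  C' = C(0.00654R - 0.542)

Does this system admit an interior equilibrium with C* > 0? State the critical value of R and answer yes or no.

The predator equation gives dC/dt > 0 only when R > 0.542/0.00654 = 82.9.
Without the predator, R → K = 173. Since 173 > 82.9, the predator can invade and persist.

Threshold R = 82.9; K > 82.9, so yes, the predator persists.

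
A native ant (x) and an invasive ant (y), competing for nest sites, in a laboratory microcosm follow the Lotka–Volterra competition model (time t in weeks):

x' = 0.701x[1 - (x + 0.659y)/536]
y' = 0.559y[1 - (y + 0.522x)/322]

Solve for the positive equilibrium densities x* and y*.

x* ≈ 494, y* ≈ 64.3

Setting both brackets to zero gives the nullclines x + 0.659y = 536 and 0.522x + y = 322.
Substituting y = 322 - 0.522x into the first: x(1 - 0.659·0.522) = 536 - 0.659·322.
So x* = 324/0.656 = 494, and then y* = 322 - 0.522·494 = 64.3.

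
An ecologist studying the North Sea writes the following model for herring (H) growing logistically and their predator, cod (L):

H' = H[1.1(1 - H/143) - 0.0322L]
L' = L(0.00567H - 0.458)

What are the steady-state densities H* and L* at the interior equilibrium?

H* ≈ 80.8, L* ≈ 14.9

From dL/dt = 0 with L > 0: 0.00567H* = 0.458, so H* = 80.8.
Substitute into dH/dt = 0: 1.1(1 - 80.8/143) = 0.0322L*.
The bracket is 0.435, giving L* = 0.479/0.0322 = 14.9.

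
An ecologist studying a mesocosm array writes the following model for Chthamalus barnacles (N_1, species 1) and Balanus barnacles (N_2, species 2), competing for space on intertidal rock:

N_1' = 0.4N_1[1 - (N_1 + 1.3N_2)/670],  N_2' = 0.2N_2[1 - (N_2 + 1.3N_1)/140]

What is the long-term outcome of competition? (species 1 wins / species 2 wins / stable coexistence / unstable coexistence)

species 1 excludes species 2

Compare the nullcline intercepts: K1/α12 = 670/1.3 = 515 > K2 = 140; K2/α21 = 140/1.3 = 108 < K1 = 670.
Since the inequalities point opposite ways, species 1 can invade but species 2 cannot.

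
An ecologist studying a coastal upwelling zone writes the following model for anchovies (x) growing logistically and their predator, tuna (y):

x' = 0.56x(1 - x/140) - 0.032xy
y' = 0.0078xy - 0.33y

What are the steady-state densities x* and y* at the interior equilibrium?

x* ≈ 42.3, y* ≈ 12.2

From dy/dt = 0 with y > 0: 0.0078x* = 0.33, so x* = 42.3.
Substitute into dx/dt = 0: 0.56(1 - 42.3/140) = 0.032y*.
The bracket is 0.698, giving y* = 0.391/0.032 = 12.2.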